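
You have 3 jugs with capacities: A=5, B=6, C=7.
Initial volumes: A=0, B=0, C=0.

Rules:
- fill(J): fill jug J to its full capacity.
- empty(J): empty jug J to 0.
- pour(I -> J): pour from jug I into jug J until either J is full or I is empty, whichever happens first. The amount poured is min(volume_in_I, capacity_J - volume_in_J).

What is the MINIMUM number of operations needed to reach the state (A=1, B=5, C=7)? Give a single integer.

BFS from (A=0, B=0, C=0). One shortest path:
  1. fill(B) -> (A=0 B=6 C=0)
  2. pour(B -> A) -> (A=5 B=1 C=0)
  3. pour(A -> C) -> (A=0 B=1 C=5)
  4. pour(B -> A) -> (A=1 B=0 C=5)
  5. pour(C -> B) -> (A=1 B=5 C=0)
  6. fill(C) -> (A=1 B=5 C=7)
Reached target in 6 moves.

Answer: 6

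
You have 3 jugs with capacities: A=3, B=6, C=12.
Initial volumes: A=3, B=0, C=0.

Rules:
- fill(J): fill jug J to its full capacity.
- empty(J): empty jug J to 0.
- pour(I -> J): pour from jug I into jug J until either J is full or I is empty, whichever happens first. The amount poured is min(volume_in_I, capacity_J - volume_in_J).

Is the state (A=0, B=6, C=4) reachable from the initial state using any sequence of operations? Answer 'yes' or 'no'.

BFS explored all 30 reachable states.
Reachable set includes: (0,0,0), (0,0,3), (0,0,6), (0,0,9), (0,0,12), (0,3,0), (0,3,3), (0,3,6), (0,3,9), (0,3,12), (0,6,0), (0,6,3) ...
Target (A=0, B=6, C=4) not in reachable set → no.

Answer: no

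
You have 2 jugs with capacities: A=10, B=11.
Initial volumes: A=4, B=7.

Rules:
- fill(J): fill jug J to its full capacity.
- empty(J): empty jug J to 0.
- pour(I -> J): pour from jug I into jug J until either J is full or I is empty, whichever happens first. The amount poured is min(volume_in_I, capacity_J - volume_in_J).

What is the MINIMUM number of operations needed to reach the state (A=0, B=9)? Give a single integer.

Answer: 7

Derivation:
BFS from (A=4, B=7). One shortest path:
  1. fill(A) -> (A=10 B=7)
  2. empty(B) -> (A=10 B=0)
  3. pour(A -> B) -> (A=0 B=10)
  4. fill(A) -> (A=10 B=10)
  5. pour(A -> B) -> (A=9 B=11)
  6. empty(B) -> (A=9 B=0)
  7. pour(A -> B) -> (A=0 B=9)
Reached target in 7 moves.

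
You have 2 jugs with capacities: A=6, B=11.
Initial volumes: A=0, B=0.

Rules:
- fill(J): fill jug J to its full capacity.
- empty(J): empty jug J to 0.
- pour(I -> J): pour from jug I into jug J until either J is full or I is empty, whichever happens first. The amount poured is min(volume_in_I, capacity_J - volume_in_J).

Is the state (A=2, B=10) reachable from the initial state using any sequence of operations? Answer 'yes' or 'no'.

Answer: no

Derivation:
BFS explored all 34 reachable states.
Reachable set includes: (0,0), (0,1), (0,2), (0,3), (0,4), (0,5), (0,6), (0,7), (0,8), (0,9), (0,10), (0,11) ...
Target (A=2, B=10) not in reachable set → no.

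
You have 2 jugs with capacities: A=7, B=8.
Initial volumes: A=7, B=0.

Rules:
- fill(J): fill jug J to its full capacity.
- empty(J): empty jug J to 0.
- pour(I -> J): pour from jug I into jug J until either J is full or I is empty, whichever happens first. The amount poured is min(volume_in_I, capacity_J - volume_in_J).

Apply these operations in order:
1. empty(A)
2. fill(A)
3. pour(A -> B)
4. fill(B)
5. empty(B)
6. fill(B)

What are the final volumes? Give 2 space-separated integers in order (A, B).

Answer: 0 8

Derivation:
Step 1: empty(A) -> (A=0 B=0)
Step 2: fill(A) -> (A=7 B=0)
Step 3: pour(A -> B) -> (A=0 B=7)
Step 4: fill(B) -> (A=0 B=8)
Step 5: empty(B) -> (A=0 B=0)
Step 6: fill(B) -> (A=0 B=8)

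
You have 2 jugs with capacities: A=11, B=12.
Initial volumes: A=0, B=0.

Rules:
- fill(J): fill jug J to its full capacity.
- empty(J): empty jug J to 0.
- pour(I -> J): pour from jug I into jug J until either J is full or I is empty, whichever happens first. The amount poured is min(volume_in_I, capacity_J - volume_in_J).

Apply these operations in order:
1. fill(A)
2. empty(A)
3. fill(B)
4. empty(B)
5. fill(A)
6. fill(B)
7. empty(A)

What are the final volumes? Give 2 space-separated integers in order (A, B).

Step 1: fill(A) -> (A=11 B=0)
Step 2: empty(A) -> (A=0 B=0)
Step 3: fill(B) -> (A=0 B=12)
Step 4: empty(B) -> (A=0 B=0)
Step 5: fill(A) -> (A=11 B=0)
Step 6: fill(B) -> (A=11 B=12)
Step 7: empty(A) -> (A=0 B=12)

Answer: 0 12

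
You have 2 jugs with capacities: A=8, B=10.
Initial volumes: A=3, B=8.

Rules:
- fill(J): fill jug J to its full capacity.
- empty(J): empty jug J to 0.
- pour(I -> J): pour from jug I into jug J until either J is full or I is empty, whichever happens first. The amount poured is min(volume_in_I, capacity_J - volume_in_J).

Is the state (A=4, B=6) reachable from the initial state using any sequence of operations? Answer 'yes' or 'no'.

BFS explored all 37 reachable states.
Reachable set includes: (0,0), (0,1), (0,2), (0,3), (0,4), (0,5), (0,6), (0,7), (0,8), (0,9), (0,10), (1,0) ...
Target (A=4, B=6) not in reachable set → no.

Answer: no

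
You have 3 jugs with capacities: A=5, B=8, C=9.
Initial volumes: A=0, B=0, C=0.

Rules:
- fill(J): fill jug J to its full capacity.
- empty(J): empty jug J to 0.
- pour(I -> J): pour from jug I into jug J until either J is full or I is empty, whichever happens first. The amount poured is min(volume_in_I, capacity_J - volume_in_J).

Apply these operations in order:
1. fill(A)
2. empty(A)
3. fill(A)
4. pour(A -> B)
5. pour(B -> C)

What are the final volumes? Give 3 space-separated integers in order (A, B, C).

Answer: 0 0 5

Derivation:
Step 1: fill(A) -> (A=5 B=0 C=0)
Step 2: empty(A) -> (A=0 B=0 C=0)
Step 3: fill(A) -> (A=5 B=0 C=0)
Step 4: pour(A -> B) -> (A=0 B=5 C=0)
Step 5: pour(B -> C) -> (A=0 B=0 C=5)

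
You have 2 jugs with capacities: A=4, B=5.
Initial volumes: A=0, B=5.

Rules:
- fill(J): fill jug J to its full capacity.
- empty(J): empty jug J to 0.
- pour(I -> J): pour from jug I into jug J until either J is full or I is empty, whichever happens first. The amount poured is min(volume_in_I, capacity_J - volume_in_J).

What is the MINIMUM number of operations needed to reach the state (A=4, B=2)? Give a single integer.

BFS from (A=0, B=5). One shortest path:
  1. pour(B -> A) -> (A=4 B=1)
  2. empty(A) -> (A=0 B=1)
  3. pour(B -> A) -> (A=1 B=0)
  4. fill(B) -> (A=1 B=5)
  5. pour(B -> A) -> (A=4 B=2)
Reached target in 5 moves.

Answer: 5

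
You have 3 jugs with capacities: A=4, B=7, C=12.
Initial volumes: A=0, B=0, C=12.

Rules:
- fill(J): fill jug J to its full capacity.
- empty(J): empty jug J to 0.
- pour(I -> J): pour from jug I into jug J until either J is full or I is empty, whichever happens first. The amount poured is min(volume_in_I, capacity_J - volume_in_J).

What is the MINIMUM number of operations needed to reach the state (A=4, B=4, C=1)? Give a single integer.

BFS from (A=0, B=0, C=12). One shortest path:
  1. fill(A) -> (A=4 B=0 C=12)
  2. pour(C -> B) -> (A=4 B=7 C=5)
  3. empty(B) -> (A=4 B=0 C=5)
  4. pour(A -> B) -> (A=0 B=4 C=5)
  5. pour(C -> A) -> (A=4 B=4 C=1)
Reached target in 5 moves.

Answer: 5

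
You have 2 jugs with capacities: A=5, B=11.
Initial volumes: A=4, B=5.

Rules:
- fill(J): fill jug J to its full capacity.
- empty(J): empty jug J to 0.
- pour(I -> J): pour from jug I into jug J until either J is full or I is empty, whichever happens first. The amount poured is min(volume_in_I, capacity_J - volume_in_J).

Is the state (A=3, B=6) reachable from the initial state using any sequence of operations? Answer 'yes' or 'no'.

BFS explored all 33 reachable states.
Reachable set includes: (0,0), (0,1), (0,2), (0,3), (0,4), (0,5), (0,6), (0,7), (0,8), (0,9), (0,10), (0,11) ...
Target (A=3, B=6) not in reachable set → no.

Answer: no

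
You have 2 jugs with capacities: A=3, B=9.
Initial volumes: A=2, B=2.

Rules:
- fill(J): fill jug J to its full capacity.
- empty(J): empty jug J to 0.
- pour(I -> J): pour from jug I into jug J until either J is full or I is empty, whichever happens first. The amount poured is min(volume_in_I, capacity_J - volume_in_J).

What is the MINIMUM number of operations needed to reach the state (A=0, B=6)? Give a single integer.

BFS from (A=2, B=2). One shortest path:
  1. empty(A) -> (A=0 B=2)
  2. fill(B) -> (A=0 B=9)
  3. pour(B -> A) -> (A=3 B=6)
  4. empty(A) -> (A=0 B=6)
Reached target in 4 moves.

Answer: 4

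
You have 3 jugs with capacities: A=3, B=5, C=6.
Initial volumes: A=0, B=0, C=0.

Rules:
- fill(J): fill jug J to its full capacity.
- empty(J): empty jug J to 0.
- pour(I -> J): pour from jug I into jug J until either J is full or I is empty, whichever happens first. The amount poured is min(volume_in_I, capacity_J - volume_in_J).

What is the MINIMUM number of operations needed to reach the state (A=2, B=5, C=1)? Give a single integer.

BFS from (A=0, B=0, C=0). One shortest path:
  1. fill(A) -> (A=3 B=0 C=0)
  2. fill(B) -> (A=3 B=5 C=0)
  3. pour(B -> C) -> (A=3 B=0 C=5)
  4. pour(A -> C) -> (A=2 B=0 C=6)
  5. pour(C -> B) -> (A=2 B=5 C=1)
Reached target in 5 moves.

Answer: 5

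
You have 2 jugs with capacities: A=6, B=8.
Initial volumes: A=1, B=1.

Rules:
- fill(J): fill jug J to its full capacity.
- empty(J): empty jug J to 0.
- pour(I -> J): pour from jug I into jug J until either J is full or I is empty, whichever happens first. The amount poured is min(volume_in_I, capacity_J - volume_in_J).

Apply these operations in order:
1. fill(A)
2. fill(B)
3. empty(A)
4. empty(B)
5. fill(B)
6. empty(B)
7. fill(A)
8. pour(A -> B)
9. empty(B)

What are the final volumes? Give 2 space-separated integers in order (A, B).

Step 1: fill(A) -> (A=6 B=1)
Step 2: fill(B) -> (A=6 B=8)
Step 3: empty(A) -> (A=0 B=8)
Step 4: empty(B) -> (A=0 B=0)
Step 5: fill(B) -> (A=0 B=8)
Step 6: empty(B) -> (A=0 B=0)
Step 7: fill(A) -> (A=6 B=0)
Step 8: pour(A -> B) -> (A=0 B=6)
Step 9: empty(B) -> (A=0 B=0)

Answer: 0 0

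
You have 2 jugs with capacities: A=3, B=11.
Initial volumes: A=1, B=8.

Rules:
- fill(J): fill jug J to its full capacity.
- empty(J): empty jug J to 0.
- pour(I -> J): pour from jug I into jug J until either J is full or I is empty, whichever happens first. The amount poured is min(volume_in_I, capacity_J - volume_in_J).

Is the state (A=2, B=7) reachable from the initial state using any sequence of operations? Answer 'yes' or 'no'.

Answer: no

Derivation:
BFS explored all 29 reachable states.
Reachable set includes: (0,0), (0,1), (0,2), (0,3), (0,4), (0,5), (0,6), (0,7), (0,8), (0,9), (0,10), (0,11) ...
Target (A=2, B=7) not in reachable set → no.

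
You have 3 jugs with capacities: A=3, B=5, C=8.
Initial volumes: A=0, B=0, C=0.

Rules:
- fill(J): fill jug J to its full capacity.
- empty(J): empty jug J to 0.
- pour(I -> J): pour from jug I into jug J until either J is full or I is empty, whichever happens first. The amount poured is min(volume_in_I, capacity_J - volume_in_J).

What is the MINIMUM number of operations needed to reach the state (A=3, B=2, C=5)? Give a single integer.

BFS from (A=0, B=0, C=0). One shortest path:
  1. fill(B) -> (A=0 B=5 C=0)
  2. pour(B -> C) -> (A=0 B=0 C=5)
  3. fill(B) -> (A=0 B=5 C=5)
  4. pour(B -> A) -> (A=3 B=2 C=5)
Reached target in 4 moves.

Answer: 4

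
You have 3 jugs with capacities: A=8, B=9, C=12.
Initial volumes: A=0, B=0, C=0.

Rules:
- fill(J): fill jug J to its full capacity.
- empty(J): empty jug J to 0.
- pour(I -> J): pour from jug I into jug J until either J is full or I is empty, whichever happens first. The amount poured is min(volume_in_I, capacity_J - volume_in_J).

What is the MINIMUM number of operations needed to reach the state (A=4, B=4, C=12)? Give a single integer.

BFS from (A=0, B=0, C=0). One shortest path:
  1. fill(C) -> (A=0 B=0 C=12)
  2. pour(C -> A) -> (A=8 B=0 C=4)
  3. pour(C -> B) -> (A=8 B=4 C=0)
  4. pour(A -> C) -> (A=0 B=4 C=8)
  5. fill(A) -> (A=8 B=4 C=8)
  6. pour(A -> C) -> (A=4 B=4 C=12)
Reached target in 6 moves.

Answer: 6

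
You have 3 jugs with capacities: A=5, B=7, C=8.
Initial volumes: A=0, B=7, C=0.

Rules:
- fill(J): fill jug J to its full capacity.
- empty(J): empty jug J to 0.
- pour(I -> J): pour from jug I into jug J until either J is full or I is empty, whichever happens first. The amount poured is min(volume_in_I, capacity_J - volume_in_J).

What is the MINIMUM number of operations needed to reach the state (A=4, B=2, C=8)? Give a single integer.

BFS from (A=0, B=7, C=0). One shortest path:
  1. pour(B -> C) -> (A=0 B=0 C=7)
  2. fill(B) -> (A=0 B=7 C=7)
  3. pour(B -> A) -> (A=5 B=2 C=7)
  4. pour(A -> C) -> (A=4 B=2 C=8)
Reached target in 4 moves.

Answer: 4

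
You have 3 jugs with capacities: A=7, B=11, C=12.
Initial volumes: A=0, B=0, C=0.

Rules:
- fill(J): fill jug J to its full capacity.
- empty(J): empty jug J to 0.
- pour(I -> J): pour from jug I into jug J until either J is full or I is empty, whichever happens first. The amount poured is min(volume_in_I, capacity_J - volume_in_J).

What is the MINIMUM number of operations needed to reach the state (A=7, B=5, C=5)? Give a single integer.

BFS from (A=0, B=0, C=0). One shortest path:
  1. fill(C) -> (A=0 B=0 C=12)
  2. pour(C -> A) -> (A=7 B=0 C=5)
  3. empty(A) -> (A=0 B=0 C=5)
  4. pour(C -> B) -> (A=0 B=5 C=0)
  5. fill(C) -> (A=0 B=5 C=12)
  6. pour(C -> A) -> (A=7 B=5 C=5)
Reached target in 6 moves.

Answer: 6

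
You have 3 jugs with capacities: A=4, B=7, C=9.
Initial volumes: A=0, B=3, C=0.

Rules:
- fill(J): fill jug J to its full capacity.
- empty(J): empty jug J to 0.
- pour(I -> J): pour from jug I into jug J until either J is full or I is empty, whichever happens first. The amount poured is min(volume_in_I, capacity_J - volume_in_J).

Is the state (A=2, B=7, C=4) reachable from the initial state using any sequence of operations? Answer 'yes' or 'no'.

Answer: yes

Derivation:
BFS from (A=0, B=3, C=0):
  1. empty(B) -> (A=0 B=0 C=0)
  2. fill(C) -> (A=0 B=0 C=9)
  3. pour(C -> A) -> (A=4 B=0 C=5)
  4. pour(C -> B) -> (A=4 B=5 C=0)
  5. pour(A -> C) -> (A=0 B=5 C=4)
  6. fill(A) -> (A=4 B=5 C=4)
  7. pour(A -> B) -> (A=2 B=7 C=4)
Target reached → yes.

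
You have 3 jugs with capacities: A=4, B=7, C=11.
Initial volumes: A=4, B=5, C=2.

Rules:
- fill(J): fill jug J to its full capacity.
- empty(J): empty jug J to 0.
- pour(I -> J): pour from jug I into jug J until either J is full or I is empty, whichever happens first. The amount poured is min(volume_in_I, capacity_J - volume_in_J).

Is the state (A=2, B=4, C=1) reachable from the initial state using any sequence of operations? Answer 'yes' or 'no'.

Answer: no

Derivation:
BFS explored all 300 reachable states.
Reachable set includes: (0,0,0), (0,0,1), (0,0,2), (0,0,3), (0,0,4), (0,0,5), (0,0,6), (0,0,7), (0,0,8), (0,0,9), (0,0,10), (0,0,11) ...
Target (A=2, B=4, C=1) not in reachable set → no.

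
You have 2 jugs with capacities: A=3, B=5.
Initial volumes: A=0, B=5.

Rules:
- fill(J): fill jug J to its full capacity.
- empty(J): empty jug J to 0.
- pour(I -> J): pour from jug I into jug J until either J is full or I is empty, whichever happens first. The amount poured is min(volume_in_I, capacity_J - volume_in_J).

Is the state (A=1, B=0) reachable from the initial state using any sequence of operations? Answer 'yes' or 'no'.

BFS from (A=0, B=5):
  1. fill(A) -> (A=3 B=5)
  2. empty(B) -> (A=3 B=0)
  3. pour(A -> B) -> (A=0 B=3)
  4. fill(A) -> (A=3 B=3)
  5. pour(A -> B) -> (A=1 B=5)
  6. empty(B) -> (A=1 B=0)
Target reached → yes.

Answer: yes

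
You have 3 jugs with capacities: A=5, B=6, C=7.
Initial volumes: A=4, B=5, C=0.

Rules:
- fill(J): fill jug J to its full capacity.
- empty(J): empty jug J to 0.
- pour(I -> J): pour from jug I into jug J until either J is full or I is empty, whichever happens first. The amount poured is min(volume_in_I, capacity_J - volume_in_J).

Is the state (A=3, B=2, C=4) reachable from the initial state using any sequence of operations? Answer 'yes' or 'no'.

BFS explored all 216 reachable states.
Reachable set includes: (0,0,0), (0,0,1), (0,0,2), (0,0,3), (0,0,4), (0,0,5), (0,0,6), (0,0,7), (0,1,0), (0,1,1), (0,1,2), (0,1,3) ...
Target (A=3, B=2, C=4) not in reachable set → no.

Answer: no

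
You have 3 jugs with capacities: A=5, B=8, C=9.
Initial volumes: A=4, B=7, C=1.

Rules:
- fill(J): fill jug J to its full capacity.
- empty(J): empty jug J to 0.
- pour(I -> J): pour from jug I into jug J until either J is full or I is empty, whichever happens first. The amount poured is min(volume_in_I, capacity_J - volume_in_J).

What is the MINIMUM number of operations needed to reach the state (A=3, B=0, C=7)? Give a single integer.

Answer: 7

Derivation:
BFS from (A=4, B=7, C=1). One shortest path:
  1. empty(A) -> (A=0 B=7 C=1)
  2. empty(C) -> (A=0 B=7 C=0)
  3. pour(B -> C) -> (A=0 B=0 C=7)
  4. fill(B) -> (A=0 B=8 C=7)
  5. pour(B -> A) -> (A=5 B=3 C=7)
  6. empty(A) -> (A=0 B=3 C=7)
  7. pour(B -> A) -> (A=3 B=0 C=7)
Reached target in 7 moves.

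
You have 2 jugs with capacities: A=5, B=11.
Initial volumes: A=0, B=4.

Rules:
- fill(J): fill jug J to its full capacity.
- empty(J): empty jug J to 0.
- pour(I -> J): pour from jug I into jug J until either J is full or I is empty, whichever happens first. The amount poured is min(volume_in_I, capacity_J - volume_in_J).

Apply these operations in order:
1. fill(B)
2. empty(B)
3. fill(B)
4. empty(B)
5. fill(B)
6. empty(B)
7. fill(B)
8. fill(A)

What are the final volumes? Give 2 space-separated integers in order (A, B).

Answer: 5 11

Derivation:
Step 1: fill(B) -> (A=0 B=11)
Step 2: empty(B) -> (A=0 B=0)
Step 3: fill(B) -> (A=0 B=11)
Step 4: empty(B) -> (A=0 B=0)
Step 5: fill(B) -> (A=0 B=11)
Step 6: empty(B) -> (A=0 B=0)
Step 7: fill(B) -> (A=0 B=11)
Step 8: fill(A) -> (A=5 B=11)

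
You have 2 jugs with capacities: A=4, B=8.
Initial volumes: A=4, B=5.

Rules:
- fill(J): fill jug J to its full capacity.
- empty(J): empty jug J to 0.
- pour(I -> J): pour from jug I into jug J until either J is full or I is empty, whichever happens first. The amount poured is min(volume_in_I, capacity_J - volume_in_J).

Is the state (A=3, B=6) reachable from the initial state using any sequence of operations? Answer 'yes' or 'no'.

Answer: no

Derivation:
BFS explored all 12 reachable states.
Reachable set includes: (0,0), (0,1), (0,4), (0,5), (0,8), (1,0), (1,8), (4,0), (4,1), (4,4), (4,5), (4,8)
Target (A=3, B=6) not in reachable set → no.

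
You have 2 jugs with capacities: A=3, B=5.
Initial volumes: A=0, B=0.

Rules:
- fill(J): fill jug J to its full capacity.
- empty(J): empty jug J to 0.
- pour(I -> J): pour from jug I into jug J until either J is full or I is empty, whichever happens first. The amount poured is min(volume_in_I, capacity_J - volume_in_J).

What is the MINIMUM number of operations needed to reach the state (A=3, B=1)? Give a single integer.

Answer: 7

Derivation:
BFS from (A=0, B=0). One shortest path:
  1. fill(A) -> (A=3 B=0)
  2. pour(A -> B) -> (A=0 B=3)
  3. fill(A) -> (A=3 B=3)
  4. pour(A -> B) -> (A=1 B=5)
  5. empty(B) -> (A=1 B=0)
  6. pour(A -> B) -> (A=0 B=1)
  7. fill(A) -> (A=3 B=1)
Reached target in 7 moves.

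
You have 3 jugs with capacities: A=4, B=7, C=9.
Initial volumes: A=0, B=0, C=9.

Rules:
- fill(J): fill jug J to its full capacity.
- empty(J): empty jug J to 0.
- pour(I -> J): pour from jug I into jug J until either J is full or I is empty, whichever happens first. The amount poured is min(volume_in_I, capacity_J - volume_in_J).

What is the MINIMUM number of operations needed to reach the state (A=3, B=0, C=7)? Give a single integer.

BFS from (A=0, B=0, C=9). One shortest path:
  1. fill(B) -> (A=0 B=7 C=9)
  2. empty(C) -> (A=0 B=7 C=0)
  3. pour(B -> A) -> (A=4 B=3 C=0)
  4. empty(A) -> (A=0 B=3 C=0)
  5. pour(B -> A) -> (A=3 B=0 C=0)
  6. fill(B) -> (A=3 B=7 C=0)
  7. pour(B -> C) -> (A=3 B=0 C=7)
Reached target in 7 moves.

Answer: 7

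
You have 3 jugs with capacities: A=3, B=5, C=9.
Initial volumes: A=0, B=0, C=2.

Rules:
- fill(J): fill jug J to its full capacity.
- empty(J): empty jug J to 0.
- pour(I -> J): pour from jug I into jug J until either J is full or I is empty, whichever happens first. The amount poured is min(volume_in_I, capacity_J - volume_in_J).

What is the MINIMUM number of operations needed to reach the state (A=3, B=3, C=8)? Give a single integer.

BFS from (A=0, B=0, C=2). One shortest path:
  1. fill(A) -> (A=3 B=0 C=2)
  2. pour(A -> B) -> (A=0 B=3 C=2)
  3. pour(C -> A) -> (A=2 B=3 C=0)
  4. fill(C) -> (A=2 B=3 C=9)
  5. pour(C -> A) -> (A=3 B=3 C=8)
Reached target in 5 moves.

Answer: 5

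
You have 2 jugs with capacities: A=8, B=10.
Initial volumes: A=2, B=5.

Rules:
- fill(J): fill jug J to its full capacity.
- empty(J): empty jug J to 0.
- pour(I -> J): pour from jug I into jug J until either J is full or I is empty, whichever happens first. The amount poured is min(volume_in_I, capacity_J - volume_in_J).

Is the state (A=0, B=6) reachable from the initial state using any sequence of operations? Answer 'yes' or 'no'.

Answer: yes

Derivation:
BFS from (A=2, B=5):
  1. fill(A) -> (A=8 B=5)
  2. empty(B) -> (A=8 B=0)
  3. pour(A -> B) -> (A=0 B=8)
  4. fill(A) -> (A=8 B=8)
  5. pour(A -> B) -> (A=6 B=10)
  6. empty(B) -> (A=6 B=0)
  7. pour(A -> B) -> (A=0 B=6)
Target reached → yes.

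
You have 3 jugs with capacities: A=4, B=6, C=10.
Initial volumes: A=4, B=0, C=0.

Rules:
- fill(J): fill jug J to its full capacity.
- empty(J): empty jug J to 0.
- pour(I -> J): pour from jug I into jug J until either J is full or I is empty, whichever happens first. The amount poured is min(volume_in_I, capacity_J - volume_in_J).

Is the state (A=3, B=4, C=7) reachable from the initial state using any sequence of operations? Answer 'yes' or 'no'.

BFS explored all 64 reachable states.
Reachable set includes: (0,0,0), (0,0,2), (0,0,4), (0,0,6), (0,0,8), (0,0,10), (0,2,0), (0,2,2), (0,2,4), (0,2,6), (0,2,8), (0,2,10) ...
Target (A=3, B=4, C=7) not in reachable set → no.

Answer: no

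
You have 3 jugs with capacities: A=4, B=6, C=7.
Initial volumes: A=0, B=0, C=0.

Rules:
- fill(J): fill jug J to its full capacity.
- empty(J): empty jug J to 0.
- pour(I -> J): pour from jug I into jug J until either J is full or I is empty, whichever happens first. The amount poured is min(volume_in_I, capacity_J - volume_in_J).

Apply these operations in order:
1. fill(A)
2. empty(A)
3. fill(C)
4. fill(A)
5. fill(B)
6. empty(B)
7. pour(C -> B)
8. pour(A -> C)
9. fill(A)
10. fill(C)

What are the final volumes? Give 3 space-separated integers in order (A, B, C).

Answer: 4 6 7

Derivation:
Step 1: fill(A) -> (A=4 B=0 C=0)
Step 2: empty(A) -> (A=0 B=0 C=0)
Step 3: fill(C) -> (A=0 B=0 C=7)
Step 4: fill(A) -> (A=4 B=0 C=7)
Step 5: fill(B) -> (A=4 B=6 C=7)
Step 6: empty(B) -> (A=4 B=0 C=7)
Step 7: pour(C -> B) -> (A=4 B=6 C=1)
Step 8: pour(A -> C) -> (A=0 B=6 C=5)
Step 9: fill(A) -> (A=4 B=6 C=5)
Step 10: fill(C) -> (A=4 B=6 C=7)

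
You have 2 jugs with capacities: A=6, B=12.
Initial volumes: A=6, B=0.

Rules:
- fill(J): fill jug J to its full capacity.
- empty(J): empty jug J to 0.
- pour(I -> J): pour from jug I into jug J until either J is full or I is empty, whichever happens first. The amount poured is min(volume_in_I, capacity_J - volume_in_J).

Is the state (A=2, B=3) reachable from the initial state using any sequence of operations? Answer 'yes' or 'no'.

Answer: no

Derivation:
BFS explored all 6 reachable states.
Reachable set includes: (0,0), (0,6), (0,12), (6,0), (6,6), (6,12)
Target (A=2, B=3) not in reachable set → no.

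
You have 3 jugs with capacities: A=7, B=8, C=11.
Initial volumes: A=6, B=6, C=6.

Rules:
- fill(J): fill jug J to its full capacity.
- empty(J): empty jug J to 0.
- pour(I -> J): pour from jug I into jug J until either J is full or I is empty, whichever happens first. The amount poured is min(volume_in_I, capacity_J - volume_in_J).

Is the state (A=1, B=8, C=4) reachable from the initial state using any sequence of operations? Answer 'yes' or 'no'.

BFS from (A=6, B=6, C=6):
  1. fill(A) -> (A=7 B=6 C=6)
  2. empty(B) -> (A=7 B=0 C=6)
  3. pour(A -> B) -> (A=0 B=7 C=6)
  4. pour(B -> C) -> (A=0 B=2 C=11)
  5. pour(C -> A) -> (A=7 B=2 C=4)
  6. pour(A -> B) -> (A=1 B=8 C=4)
Target reached → yes.

Answer: yes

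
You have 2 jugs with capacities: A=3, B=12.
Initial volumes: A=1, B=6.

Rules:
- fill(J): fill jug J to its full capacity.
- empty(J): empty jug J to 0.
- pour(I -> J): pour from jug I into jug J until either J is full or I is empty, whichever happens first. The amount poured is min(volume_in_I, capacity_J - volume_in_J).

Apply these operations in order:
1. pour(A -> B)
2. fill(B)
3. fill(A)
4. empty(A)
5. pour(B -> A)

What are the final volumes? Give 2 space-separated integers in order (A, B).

Step 1: pour(A -> B) -> (A=0 B=7)
Step 2: fill(B) -> (A=0 B=12)
Step 3: fill(A) -> (A=3 B=12)
Step 4: empty(A) -> (A=0 B=12)
Step 5: pour(B -> A) -> (A=3 B=9)

Answer: 3 9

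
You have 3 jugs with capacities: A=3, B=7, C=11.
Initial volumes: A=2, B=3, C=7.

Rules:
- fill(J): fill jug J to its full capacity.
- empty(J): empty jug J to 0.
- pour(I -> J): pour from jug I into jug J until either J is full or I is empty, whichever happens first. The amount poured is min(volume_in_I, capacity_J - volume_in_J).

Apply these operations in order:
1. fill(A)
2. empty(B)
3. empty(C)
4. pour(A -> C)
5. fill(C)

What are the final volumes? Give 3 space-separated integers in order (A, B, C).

Step 1: fill(A) -> (A=3 B=3 C=7)
Step 2: empty(B) -> (A=3 B=0 C=7)
Step 3: empty(C) -> (A=3 B=0 C=0)
Step 4: pour(A -> C) -> (A=0 B=0 C=3)
Step 5: fill(C) -> (A=0 B=0 C=11)

Answer: 0 0 11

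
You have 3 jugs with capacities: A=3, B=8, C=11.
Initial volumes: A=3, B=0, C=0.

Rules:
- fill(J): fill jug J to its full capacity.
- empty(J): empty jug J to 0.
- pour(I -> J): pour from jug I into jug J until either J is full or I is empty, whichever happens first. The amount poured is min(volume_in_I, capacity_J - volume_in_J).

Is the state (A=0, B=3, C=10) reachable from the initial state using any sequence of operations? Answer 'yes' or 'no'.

Answer: yes

Derivation:
BFS from (A=3, B=0, C=0):
  1. empty(A) -> (A=0 B=0 C=0)
  2. fill(B) -> (A=0 B=8 C=0)
  3. pour(B -> A) -> (A=3 B=5 C=0)
  4. empty(A) -> (A=0 B=5 C=0)
  5. pour(B -> A) -> (A=3 B=2 C=0)
  6. pour(B -> C) -> (A=3 B=0 C=2)
  7. fill(B) -> (A=3 B=8 C=2)
  8. pour(B -> C) -> (A=3 B=0 C=10)
  9. pour(A -> B) -> (A=0 B=3 C=10)
Target reached → yes.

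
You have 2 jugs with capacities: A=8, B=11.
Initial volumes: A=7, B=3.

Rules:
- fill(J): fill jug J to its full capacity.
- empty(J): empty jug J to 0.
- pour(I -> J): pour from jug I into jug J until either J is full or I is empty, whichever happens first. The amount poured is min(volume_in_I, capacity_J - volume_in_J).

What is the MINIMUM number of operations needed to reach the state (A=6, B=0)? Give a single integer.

BFS from (A=7, B=3). One shortest path:
  1. empty(A) -> (A=0 B=3)
  2. pour(B -> A) -> (A=3 B=0)
  3. fill(B) -> (A=3 B=11)
  4. pour(B -> A) -> (A=8 B=6)
  5. empty(A) -> (A=0 B=6)
  6. pour(B -> A) -> (A=6 B=0)
Reached target in 6 moves.

Answer: 6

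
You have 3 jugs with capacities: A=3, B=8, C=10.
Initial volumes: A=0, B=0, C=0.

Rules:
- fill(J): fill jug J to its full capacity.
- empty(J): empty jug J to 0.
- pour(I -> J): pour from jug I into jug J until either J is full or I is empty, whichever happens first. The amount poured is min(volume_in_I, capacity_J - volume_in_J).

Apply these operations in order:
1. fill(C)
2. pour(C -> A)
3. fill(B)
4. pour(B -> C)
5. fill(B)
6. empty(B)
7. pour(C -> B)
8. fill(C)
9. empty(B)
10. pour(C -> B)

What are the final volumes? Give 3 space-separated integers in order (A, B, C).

Step 1: fill(C) -> (A=0 B=0 C=10)
Step 2: pour(C -> A) -> (A=3 B=0 C=7)
Step 3: fill(B) -> (A=3 B=8 C=7)
Step 4: pour(B -> C) -> (A=3 B=5 C=10)
Step 5: fill(B) -> (A=3 B=8 C=10)
Step 6: empty(B) -> (A=3 B=0 C=10)
Step 7: pour(C -> B) -> (A=3 B=8 C=2)
Step 8: fill(C) -> (A=3 B=8 C=10)
Step 9: empty(B) -> (A=3 B=0 C=10)
Step 10: pour(C -> B) -> (A=3 B=8 C=2)

Answer: 3 8 2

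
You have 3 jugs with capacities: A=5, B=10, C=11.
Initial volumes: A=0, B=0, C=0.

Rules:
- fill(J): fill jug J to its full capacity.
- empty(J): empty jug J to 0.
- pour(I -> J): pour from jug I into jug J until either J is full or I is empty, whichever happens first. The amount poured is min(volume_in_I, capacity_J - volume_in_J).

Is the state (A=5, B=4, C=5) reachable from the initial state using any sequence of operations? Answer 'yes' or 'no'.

Answer: yes

Derivation:
BFS from (A=0, B=0, C=0):
  1. fill(A) -> (A=5 B=0 C=0)
  2. fill(B) -> (A=5 B=10 C=0)
  3. pour(A -> C) -> (A=0 B=10 C=5)
  4. fill(A) -> (A=5 B=10 C=5)
  5. pour(B -> C) -> (A=5 B=4 C=11)
  6. empty(C) -> (A=5 B=4 C=0)
  7. pour(A -> C) -> (A=0 B=4 C=5)
  8. fill(A) -> (A=5 B=4 C=5)
Target reached → yes.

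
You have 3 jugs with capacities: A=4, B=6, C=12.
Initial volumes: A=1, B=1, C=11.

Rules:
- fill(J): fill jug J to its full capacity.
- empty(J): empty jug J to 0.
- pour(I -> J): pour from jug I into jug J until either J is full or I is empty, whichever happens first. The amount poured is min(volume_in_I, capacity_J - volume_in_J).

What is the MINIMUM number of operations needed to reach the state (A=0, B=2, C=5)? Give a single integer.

BFS from (A=1, B=1, C=11). One shortest path:
  1. pour(B -> A) -> (A=2 B=0 C=11)
  2. pour(C -> B) -> (A=2 B=6 C=5)
  3. empty(B) -> (A=2 B=0 C=5)
  4. pour(A -> B) -> (A=0 B=2 C=5)
Reached target in 4 moves.

Answer: 4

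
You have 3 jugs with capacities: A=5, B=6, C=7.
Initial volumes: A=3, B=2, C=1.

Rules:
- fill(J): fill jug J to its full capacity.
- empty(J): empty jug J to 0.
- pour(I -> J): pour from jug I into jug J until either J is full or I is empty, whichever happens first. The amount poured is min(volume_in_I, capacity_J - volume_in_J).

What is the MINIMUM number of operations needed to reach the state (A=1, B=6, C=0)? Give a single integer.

BFS from (A=3, B=2, C=1). One shortest path:
  1. fill(A) -> (A=5 B=2 C=1)
  2. empty(C) -> (A=5 B=2 C=0)
  3. pour(A -> B) -> (A=1 B=6 C=0)
Reached target in 3 moves.

Answer: 3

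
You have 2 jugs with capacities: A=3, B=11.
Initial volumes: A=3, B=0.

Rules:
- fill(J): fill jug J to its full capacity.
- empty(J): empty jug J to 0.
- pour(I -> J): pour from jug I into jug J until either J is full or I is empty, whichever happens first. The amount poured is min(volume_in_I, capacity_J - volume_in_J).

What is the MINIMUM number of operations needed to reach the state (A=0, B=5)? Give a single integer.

BFS from (A=3, B=0). One shortest path:
  1. empty(A) -> (A=0 B=0)
  2. fill(B) -> (A=0 B=11)
  3. pour(B -> A) -> (A=3 B=8)
  4. empty(A) -> (A=0 B=8)
  5. pour(B -> A) -> (A=3 B=5)
  6. empty(A) -> (A=0 B=5)
Reached target in 6 moves.

Answer: 6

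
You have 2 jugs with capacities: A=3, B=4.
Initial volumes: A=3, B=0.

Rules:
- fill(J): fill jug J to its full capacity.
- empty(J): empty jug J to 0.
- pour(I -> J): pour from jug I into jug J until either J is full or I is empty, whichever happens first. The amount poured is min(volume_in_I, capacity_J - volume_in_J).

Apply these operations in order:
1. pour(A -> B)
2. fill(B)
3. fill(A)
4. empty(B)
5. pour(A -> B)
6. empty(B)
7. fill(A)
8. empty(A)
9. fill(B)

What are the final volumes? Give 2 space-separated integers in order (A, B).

Step 1: pour(A -> B) -> (A=0 B=3)
Step 2: fill(B) -> (A=0 B=4)
Step 3: fill(A) -> (A=3 B=4)
Step 4: empty(B) -> (A=3 B=0)
Step 5: pour(A -> B) -> (A=0 B=3)
Step 6: empty(B) -> (A=0 B=0)
Step 7: fill(A) -> (A=3 B=0)
Step 8: empty(A) -> (A=0 B=0)
Step 9: fill(B) -> (A=0 B=4)

Answer: 0 4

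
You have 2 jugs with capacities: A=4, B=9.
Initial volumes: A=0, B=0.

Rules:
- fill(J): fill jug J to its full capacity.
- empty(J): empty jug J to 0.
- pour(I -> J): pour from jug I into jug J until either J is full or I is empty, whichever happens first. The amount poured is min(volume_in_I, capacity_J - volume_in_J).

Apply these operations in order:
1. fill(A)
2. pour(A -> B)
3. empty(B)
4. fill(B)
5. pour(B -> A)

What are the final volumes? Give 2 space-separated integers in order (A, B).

Answer: 4 5

Derivation:
Step 1: fill(A) -> (A=4 B=0)
Step 2: pour(A -> B) -> (A=0 B=4)
Step 3: empty(B) -> (A=0 B=0)
Step 4: fill(B) -> (A=0 B=9)
Step 5: pour(B -> A) -> (A=4 B=5)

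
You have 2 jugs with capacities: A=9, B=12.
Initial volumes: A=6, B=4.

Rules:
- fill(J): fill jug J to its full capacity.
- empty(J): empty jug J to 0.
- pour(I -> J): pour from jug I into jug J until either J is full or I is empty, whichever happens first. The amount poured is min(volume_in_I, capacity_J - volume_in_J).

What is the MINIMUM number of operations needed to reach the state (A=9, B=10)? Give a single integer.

BFS from (A=6, B=4). One shortest path:
  1. pour(A -> B) -> (A=0 B=10)
  2. fill(A) -> (A=9 B=10)
Reached target in 2 moves.

Answer: 2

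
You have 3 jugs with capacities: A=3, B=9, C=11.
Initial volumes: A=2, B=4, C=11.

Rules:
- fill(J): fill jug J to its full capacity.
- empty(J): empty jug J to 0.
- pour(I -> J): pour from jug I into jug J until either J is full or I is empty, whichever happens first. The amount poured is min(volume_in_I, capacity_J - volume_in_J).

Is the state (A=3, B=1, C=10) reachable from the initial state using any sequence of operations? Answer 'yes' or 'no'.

Answer: yes

Derivation:
BFS from (A=2, B=4, C=11):
  1. pour(C -> A) -> (A=3 B=4 C=10)
  2. empty(A) -> (A=0 B=4 C=10)
  3. pour(B -> A) -> (A=3 B=1 C=10)
Target reached → yes.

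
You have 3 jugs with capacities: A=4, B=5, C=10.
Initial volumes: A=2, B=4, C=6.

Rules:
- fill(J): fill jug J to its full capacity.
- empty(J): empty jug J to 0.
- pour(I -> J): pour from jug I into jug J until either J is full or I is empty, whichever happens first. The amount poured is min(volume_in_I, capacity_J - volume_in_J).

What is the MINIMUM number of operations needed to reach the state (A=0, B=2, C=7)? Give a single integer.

Answer: 7

Derivation:
BFS from (A=2, B=4, C=6). One shortest path:
  1. fill(B) -> (A=2 B=5 C=6)
  2. pour(B -> A) -> (A=4 B=3 C=6)
  3. empty(A) -> (A=0 B=3 C=6)
  4. pour(C -> A) -> (A=4 B=3 C=2)
  5. pour(A -> B) -> (A=2 B=5 C=2)
  6. pour(B -> C) -> (A=2 B=0 C=7)
  7. pour(A -> B) -> (A=0 B=2 C=7)
Reached target in 7 moves.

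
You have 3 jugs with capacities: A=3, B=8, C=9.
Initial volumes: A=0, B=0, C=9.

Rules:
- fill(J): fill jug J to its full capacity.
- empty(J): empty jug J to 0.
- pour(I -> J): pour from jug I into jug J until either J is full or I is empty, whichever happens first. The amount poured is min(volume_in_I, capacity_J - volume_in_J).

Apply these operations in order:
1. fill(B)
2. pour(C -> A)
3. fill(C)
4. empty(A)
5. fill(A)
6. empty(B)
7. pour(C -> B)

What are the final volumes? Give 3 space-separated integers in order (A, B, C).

Answer: 3 8 1

Derivation:
Step 1: fill(B) -> (A=0 B=8 C=9)
Step 2: pour(C -> A) -> (A=3 B=8 C=6)
Step 3: fill(C) -> (A=3 B=8 C=9)
Step 4: empty(A) -> (A=0 B=8 C=9)
Step 5: fill(A) -> (A=3 B=8 C=9)
Step 6: empty(B) -> (A=3 B=0 C=9)
Step 7: pour(C -> B) -> (A=3 B=8 C=1)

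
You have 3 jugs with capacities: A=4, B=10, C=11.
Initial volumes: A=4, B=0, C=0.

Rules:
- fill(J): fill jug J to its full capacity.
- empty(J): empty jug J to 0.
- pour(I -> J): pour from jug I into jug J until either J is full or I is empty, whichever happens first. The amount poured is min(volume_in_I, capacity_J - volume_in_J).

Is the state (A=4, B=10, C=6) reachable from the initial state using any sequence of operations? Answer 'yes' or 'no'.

Answer: yes

Derivation:
BFS from (A=4, B=0, C=0):
  1. empty(A) -> (A=0 B=0 C=0)
  2. fill(B) -> (A=0 B=10 C=0)
  3. pour(B -> A) -> (A=4 B=6 C=0)
  4. pour(B -> C) -> (A=4 B=0 C=6)
  5. fill(B) -> (A=4 B=10 C=6)
Target reached → yes.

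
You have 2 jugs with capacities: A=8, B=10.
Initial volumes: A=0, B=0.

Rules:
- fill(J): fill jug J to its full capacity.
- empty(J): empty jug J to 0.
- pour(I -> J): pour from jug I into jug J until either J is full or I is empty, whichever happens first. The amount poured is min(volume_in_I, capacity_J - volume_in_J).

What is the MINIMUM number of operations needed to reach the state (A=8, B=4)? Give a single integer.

BFS from (A=0, B=0). One shortest path:
  1. fill(B) -> (A=0 B=10)
  2. pour(B -> A) -> (A=8 B=2)
  3. empty(A) -> (A=0 B=2)
  4. pour(B -> A) -> (A=2 B=0)
  5. fill(B) -> (A=2 B=10)
  6. pour(B -> A) -> (A=8 B=4)
Reached target in 6 moves.

Answer: 6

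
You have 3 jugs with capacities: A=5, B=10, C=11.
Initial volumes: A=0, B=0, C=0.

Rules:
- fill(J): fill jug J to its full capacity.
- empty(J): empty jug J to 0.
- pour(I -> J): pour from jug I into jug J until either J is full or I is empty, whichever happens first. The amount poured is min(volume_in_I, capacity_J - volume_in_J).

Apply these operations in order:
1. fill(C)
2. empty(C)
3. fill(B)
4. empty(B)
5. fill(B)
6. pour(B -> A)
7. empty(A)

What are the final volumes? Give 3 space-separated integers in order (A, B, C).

Step 1: fill(C) -> (A=0 B=0 C=11)
Step 2: empty(C) -> (A=0 B=0 C=0)
Step 3: fill(B) -> (A=0 B=10 C=0)
Step 4: empty(B) -> (A=0 B=0 C=0)
Step 5: fill(B) -> (A=0 B=10 C=0)
Step 6: pour(B -> A) -> (A=5 B=5 C=0)
Step 7: empty(A) -> (A=0 B=5 C=0)

Answer: 0 5 0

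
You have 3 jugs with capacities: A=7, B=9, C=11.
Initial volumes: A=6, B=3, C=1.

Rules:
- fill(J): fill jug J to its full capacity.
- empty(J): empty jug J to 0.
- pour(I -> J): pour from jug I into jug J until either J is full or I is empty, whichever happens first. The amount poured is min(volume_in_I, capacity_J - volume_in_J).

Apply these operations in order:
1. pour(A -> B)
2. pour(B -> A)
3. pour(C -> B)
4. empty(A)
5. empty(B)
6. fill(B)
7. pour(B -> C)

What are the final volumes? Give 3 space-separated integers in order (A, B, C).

Answer: 0 0 9

Derivation:
Step 1: pour(A -> B) -> (A=0 B=9 C=1)
Step 2: pour(B -> A) -> (A=7 B=2 C=1)
Step 3: pour(C -> B) -> (A=7 B=3 C=0)
Step 4: empty(A) -> (A=0 B=3 C=0)
Step 5: empty(B) -> (A=0 B=0 C=0)
Step 6: fill(B) -> (A=0 B=9 C=0)
Step 7: pour(B -> C) -> (A=0 B=0 C=9)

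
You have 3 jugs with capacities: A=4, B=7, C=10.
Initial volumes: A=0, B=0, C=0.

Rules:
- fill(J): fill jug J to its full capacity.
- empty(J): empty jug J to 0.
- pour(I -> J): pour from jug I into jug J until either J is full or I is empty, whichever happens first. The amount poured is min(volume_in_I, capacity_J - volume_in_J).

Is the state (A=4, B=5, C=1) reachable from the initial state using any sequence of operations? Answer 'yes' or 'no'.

BFS from (A=0, B=0, C=0):
  1. fill(C) -> (A=0 B=0 C=10)
  2. pour(C -> A) -> (A=4 B=0 C=6)
  3. pour(C -> B) -> (A=4 B=6 C=0)
  4. pour(A -> C) -> (A=0 B=6 C=4)
  5. pour(B -> A) -> (A=4 B=2 C=4)
  6. pour(A -> C) -> (A=0 B=2 C=8)
  7. pour(B -> A) -> (A=2 B=0 C=8)
  8. pour(C -> B) -> (A=2 B=7 C=1)
  9. pour(B -> A) -> (A=4 B=5 C=1)
Target reached → yes.

Answer: yes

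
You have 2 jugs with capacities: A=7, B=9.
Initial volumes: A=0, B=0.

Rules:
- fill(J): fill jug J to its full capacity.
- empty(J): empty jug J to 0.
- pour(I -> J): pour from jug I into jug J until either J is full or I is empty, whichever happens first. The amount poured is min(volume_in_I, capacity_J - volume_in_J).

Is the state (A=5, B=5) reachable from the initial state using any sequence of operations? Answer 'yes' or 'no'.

Answer: no

Derivation:
BFS explored all 32 reachable states.
Reachable set includes: (0,0), (0,1), (0,2), (0,3), (0,4), (0,5), (0,6), (0,7), (0,8), (0,9), (1,0), (1,9) ...
Target (A=5, B=5) not in reachable set → no.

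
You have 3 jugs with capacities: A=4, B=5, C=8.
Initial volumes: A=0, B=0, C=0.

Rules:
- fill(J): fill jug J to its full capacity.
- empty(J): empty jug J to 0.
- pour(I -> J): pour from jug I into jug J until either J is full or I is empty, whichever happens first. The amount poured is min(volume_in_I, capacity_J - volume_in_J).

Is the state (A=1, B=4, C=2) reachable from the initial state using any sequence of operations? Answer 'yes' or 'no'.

BFS explored all 186 reachable states.
Reachable set includes: (0,0,0), (0,0,1), (0,0,2), (0,0,3), (0,0,4), (0,0,5), (0,0,6), (0,0,7), (0,0,8), (0,1,0), (0,1,1), (0,1,2) ...
Target (A=1, B=4, C=2) not in reachable set → no.

Answer: no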